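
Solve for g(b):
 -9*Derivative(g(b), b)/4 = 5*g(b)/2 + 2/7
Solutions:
 g(b) = C1*exp(-10*b/9) - 4/35


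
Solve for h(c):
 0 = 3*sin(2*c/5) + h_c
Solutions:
 h(c) = C1 + 15*cos(2*c/5)/2


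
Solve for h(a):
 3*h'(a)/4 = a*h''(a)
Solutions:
 h(a) = C1 + C2*a^(7/4)


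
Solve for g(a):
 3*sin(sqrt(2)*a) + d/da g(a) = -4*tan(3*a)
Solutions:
 g(a) = C1 + 4*log(cos(3*a))/3 + 3*sqrt(2)*cos(sqrt(2)*a)/2


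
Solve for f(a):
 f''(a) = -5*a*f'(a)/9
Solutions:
 f(a) = C1 + C2*erf(sqrt(10)*a/6)


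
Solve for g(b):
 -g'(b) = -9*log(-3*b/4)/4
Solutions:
 g(b) = C1 + 9*b*log(-b)/4 + 9*b*(-2*log(2) - 1 + log(3))/4


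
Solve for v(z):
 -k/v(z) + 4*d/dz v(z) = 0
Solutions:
 v(z) = -sqrt(C1 + 2*k*z)/2
 v(z) = sqrt(C1 + 2*k*z)/2


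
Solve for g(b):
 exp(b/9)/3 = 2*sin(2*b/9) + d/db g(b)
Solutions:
 g(b) = C1 + 3*exp(b/9) + 9*cos(2*b/9)


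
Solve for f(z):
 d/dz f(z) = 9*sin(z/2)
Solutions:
 f(z) = C1 - 18*cos(z/2)


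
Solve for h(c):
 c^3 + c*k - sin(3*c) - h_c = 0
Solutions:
 h(c) = C1 + c^4/4 + c^2*k/2 + cos(3*c)/3


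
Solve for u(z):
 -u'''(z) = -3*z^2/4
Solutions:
 u(z) = C1 + C2*z + C3*z^2 + z^5/80


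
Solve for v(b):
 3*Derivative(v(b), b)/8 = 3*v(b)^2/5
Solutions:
 v(b) = -5/(C1 + 8*b)


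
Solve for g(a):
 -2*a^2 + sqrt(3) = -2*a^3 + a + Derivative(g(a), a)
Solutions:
 g(a) = C1 + a^4/2 - 2*a^3/3 - a^2/2 + sqrt(3)*a


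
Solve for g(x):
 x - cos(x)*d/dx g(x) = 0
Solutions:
 g(x) = C1 + Integral(x/cos(x), x)


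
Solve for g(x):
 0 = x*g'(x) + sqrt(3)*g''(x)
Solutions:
 g(x) = C1 + C2*erf(sqrt(2)*3^(3/4)*x/6)


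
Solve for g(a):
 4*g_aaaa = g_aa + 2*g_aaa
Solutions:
 g(a) = C1 + C2*a + C3*exp(a*(1 - sqrt(5))/4) + C4*exp(a*(1 + sqrt(5))/4)


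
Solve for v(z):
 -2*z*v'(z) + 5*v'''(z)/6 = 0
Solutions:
 v(z) = C1 + Integral(C2*airyai(12^(1/3)*5^(2/3)*z/5) + C3*airybi(12^(1/3)*5^(2/3)*z/5), z)


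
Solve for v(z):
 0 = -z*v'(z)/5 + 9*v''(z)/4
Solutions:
 v(z) = C1 + C2*erfi(sqrt(10)*z/15)


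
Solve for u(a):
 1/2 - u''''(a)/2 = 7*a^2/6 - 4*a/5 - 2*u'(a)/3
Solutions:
 u(a) = C1 + C4*exp(6^(2/3)*a/3) + 7*a^3/12 - 3*a^2/5 - 3*a/4 + (C2*sin(2^(2/3)*3^(1/6)*a/2) + C3*cos(2^(2/3)*3^(1/6)*a/2))*exp(-6^(2/3)*a/6)


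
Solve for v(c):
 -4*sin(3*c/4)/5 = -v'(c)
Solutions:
 v(c) = C1 - 16*cos(3*c/4)/15


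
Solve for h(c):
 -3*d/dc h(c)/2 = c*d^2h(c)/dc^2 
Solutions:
 h(c) = C1 + C2/sqrt(c)


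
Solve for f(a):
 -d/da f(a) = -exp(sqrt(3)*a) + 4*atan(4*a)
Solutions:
 f(a) = C1 - 4*a*atan(4*a) + sqrt(3)*exp(sqrt(3)*a)/3 + log(16*a^2 + 1)/2


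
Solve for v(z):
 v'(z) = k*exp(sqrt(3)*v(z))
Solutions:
 v(z) = sqrt(3)*(2*log(-1/(C1 + k*z)) - log(3))/6


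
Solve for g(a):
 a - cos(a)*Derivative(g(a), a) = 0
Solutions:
 g(a) = C1 + Integral(a/cos(a), a)


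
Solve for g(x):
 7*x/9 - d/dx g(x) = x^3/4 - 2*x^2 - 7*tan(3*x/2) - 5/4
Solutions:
 g(x) = C1 - x^4/16 + 2*x^3/3 + 7*x^2/18 + 5*x/4 - 14*log(cos(3*x/2))/3


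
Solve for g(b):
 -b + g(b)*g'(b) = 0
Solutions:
 g(b) = -sqrt(C1 + b^2)
 g(b) = sqrt(C1 + b^2)


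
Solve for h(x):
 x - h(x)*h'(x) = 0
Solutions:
 h(x) = -sqrt(C1 + x^2)
 h(x) = sqrt(C1 + x^2)


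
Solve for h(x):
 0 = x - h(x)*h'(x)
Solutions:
 h(x) = -sqrt(C1 + x^2)
 h(x) = sqrt(C1 + x^2)


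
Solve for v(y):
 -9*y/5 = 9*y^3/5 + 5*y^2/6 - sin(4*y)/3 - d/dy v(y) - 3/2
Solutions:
 v(y) = C1 + 9*y^4/20 + 5*y^3/18 + 9*y^2/10 - 3*y/2 + cos(4*y)/12


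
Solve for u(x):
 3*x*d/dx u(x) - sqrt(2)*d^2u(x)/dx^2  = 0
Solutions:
 u(x) = C1 + C2*erfi(2^(1/4)*sqrt(3)*x/2)


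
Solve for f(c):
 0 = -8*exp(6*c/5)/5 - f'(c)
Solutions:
 f(c) = C1 - 4*exp(6*c/5)/3


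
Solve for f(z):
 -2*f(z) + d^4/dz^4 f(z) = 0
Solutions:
 f(z) = C1*exp(-2^(1/4)*z) + C2*exp(2^(1/4)*z) + C3*sin(2^(1/4)*z) + C4*cos(2^(1/4)*z)


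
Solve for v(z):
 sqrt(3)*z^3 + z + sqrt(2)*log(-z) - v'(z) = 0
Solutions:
 v(z) = C1 + sqrt(3)*z^4/4 + z^2/2 + sqrt(2)*z*log(-z) - sqrt(2)*z


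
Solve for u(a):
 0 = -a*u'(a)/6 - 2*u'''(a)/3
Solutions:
 u(a) = C1 + Integral(C2*airyai(-2^(1/3)*a/2) + C3*airybi(-2^(1/3)*a/2), a)


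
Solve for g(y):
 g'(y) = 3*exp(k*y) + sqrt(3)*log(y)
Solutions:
 g(y) = C1 + sqrt(3)*y*log(y) - sqrt(3)*y + Piecewise((3*exp(k*y)/k, Ne(k, 0)), (3*y, True))


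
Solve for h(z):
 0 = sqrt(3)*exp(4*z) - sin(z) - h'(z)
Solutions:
 h(z) = C1 + sqrt(3)*exp(4*z)/4 + cos(z)


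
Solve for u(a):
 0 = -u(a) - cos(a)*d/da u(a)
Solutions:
 u(a) = C1*sqrt(sin(a) - 1)/sqrt(sin(a) + 1)


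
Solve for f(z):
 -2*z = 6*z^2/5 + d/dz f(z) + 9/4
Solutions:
 f(z) = C1 - 2*z^3/5 - z^2 - 9*z/4


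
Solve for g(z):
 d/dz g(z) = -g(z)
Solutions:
 g(z) = C1*exp(-z)


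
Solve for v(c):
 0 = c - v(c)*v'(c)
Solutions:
 v(c) = -sqrt(C1 + c^2)
 v(c) = sqrt(C1 + c^2)


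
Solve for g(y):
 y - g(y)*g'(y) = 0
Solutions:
 g(y) = -sqrt(C1 + y^2)
 g(y) = sqrt(C1 + y^2)


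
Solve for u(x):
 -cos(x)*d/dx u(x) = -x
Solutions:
 u(x) = C1 + Integral(x/cos(x), x)


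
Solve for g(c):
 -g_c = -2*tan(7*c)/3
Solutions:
 g(c) = C1 - 2*log(cos(7*c))/21


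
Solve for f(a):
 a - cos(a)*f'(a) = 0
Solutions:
 f(a) = C1 + Integral(a/cos(a), a)


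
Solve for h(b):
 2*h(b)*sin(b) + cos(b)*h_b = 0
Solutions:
 h(b) = C1*cos(b)^2


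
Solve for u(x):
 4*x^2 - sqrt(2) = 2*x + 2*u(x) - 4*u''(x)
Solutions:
 u(x) = C1*exp(-sqrt(2)*x/2) + C2*exp(sqrt(2)*x/2) + 2*x^2 - x - sqrt(2)/2 + 8


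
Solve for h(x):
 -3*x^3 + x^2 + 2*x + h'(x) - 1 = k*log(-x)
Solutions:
 h(x) = C1 + k*x*log(-x) + 3*x^4/4 - x^3/3 - x^2 + x*(1 - k)


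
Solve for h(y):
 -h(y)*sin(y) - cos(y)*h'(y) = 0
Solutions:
 h(y) = C1*cos(y)


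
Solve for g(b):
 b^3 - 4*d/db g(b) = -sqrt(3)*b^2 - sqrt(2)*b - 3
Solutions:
 g(b) = C1 + b^4/16 + sqrt(3)*b^3/12 + sqrt(2)*b^2/8 + 3*b/4


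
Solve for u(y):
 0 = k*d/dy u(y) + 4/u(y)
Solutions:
 u(y) = -sqrt(C1 - 8*y/k)
 u(y) = sqrt(C1 - 8*y/k)


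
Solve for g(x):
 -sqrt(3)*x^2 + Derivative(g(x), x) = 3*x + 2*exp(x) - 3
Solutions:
 g(x) = C1 + sqrt(3)*x^3/3 + 3*x^2/2 - 3*x + 2*exp(x)


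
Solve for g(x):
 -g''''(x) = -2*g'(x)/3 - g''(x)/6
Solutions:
 g(x) = C1 + C2*exp(-2^(1/3)*x*(2^(1/3)/(sqrt(1294) + 36)^(1/3) + (sqrt(1294) + 36)^(1/3))/12)*sin(2^(1/3)*sqrt(3)*x*(-(sqrt(1294) + 36)^(1/3) + 2^(1/3)/(sqrt(1294) + 36)^(1/3))/12) + C3*exp(-2^(1/3)*x*(2^(1/3)/(sqrt(1294) + 36)^(1/3) + (sqrt(1294) + 36)^(1/3))/12)*cos(2^(1/3)*sqrt(3)*x*(-(sqrt(1294) + 36)^(1/3) + 2^(1/3)/(sqrt(1294) + 36)^(1/3))/12) + C4*exp(2^(1/3)*x*(2^(1/3)/(sqrt(1294) + 36)^(1/3) + (sqrt(1294) + 36)^(1/3))/6)


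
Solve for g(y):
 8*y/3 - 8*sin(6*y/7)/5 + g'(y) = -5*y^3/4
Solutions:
 g(y) = C1 - 5*y^4/16 - 4*y^2/3 - 28*cos(6*y/7)/15


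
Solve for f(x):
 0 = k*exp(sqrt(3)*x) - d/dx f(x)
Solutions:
 f(x) = C1 + sqrt(3)*k*exp(sqrt(3)*x)/3


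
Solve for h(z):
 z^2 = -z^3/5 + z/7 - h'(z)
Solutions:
 h(z) = C1 - z^4/20 - z^3/3 + z^2/14


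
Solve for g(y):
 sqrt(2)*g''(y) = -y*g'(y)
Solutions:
 g(y) = C1 + C2*erf(2^(1/4)*y/2)


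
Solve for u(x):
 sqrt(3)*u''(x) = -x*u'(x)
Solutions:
 u(x) = C1 + C2*erf(sqrt(2)*3^(3/4)*x/6)


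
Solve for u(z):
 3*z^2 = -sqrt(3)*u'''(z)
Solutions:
 u(z) = C1 + C2*z + C3*z^2 - sqrt(3)*z^5/60


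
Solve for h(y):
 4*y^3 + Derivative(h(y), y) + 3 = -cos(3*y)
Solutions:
 h(y) = C1 - y^4 - 3*y - sin(3*y)/3


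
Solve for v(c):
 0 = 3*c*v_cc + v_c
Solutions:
 v(c) = C1 + C2*c^(2/3)


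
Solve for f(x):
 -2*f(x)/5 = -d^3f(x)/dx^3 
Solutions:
 f(x) = C3*exp(2^(1/3)*5^(2/3)*x/5) + (C1*sin(2^(1/3)*sqrt(3)*5^(2/3)*x/10) + C2*cos(2^(1/3)*sqrt(3)*5^(2/3)*x/10))*exp(-2^(1/3)*5^(2/3)*x/10)


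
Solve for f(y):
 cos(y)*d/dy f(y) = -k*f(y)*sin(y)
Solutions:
 f(y) = C1*exp(k*log(cos(y)))


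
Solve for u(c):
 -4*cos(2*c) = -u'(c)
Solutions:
 u(c) = C1 + 2*sin(2*c)


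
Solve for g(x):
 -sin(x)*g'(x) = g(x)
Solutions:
 g(x) = C1*sqrt(cos(x) + 1)/sqrt(cos(x) - 1)


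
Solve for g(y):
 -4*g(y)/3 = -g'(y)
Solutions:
 g(y) = C1*exp(4*y/3)


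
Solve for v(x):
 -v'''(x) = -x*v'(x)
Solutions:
 v(x) = C1 + Integral(C2*airyai(x) + C3*airybi(x), x)


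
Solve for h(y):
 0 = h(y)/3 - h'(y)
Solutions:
 h(y) = C1*exp(y/3)


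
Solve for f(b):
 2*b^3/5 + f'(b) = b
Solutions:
 f(b) = C1 - b^4/10 + b^2/2


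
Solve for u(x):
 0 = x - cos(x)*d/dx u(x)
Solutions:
 u(x) = C1 + Integral(x/cos(x), x)


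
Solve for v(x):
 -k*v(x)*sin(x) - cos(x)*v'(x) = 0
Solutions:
 v(x) = C1*exp(k*log(cos(x)))


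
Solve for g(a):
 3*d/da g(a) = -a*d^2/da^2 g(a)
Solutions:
 g(a) = C1 + C2/a^2


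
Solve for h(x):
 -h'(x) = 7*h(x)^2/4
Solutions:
 h(x) = 4/(C1 + 7*x)


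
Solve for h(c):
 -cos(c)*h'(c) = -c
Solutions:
 h(c) = C1 + Integral(c/cos(c), c)


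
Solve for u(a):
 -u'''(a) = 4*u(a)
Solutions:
 u(a) = C3*exp(-2^(2/3)*a) + (C1*sin(2^(2/3)*sqrt(3)*a/2) + C2*cos(2^(2/3)*sqrt(3)*a/2))*exp(2^(2/3)*a/2)


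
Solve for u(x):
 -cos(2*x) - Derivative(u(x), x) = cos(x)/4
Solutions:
 u(x) = C1 - sin(x)/4 - sin(2*x)/2


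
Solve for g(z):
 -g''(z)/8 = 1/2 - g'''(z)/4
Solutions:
 g(z) = C1 + C2*z + C3*exp(z/2) - 2*z^2


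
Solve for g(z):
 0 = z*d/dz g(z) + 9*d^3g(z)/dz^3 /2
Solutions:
 g(z) = C1 + Integral(C2*airyai(-6^(1/3)*z/3) + C3*airybi(-6^(1/3)*z/3), z)


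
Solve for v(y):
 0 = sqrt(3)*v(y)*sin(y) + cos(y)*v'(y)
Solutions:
 v(y) = C1*cos(y)^(sqrt(3))


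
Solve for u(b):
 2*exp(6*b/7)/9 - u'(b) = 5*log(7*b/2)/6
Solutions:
 u(b) = C1 - 5*b*log(b)/6 + 5*b*(-log(7) + log(2) + 1)/6 + 7*exp(6*b/7)/27


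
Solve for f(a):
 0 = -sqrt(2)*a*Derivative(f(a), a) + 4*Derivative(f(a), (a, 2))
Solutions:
 f(a) = C1 + C2*erfi(2^(3/4)*a/4)


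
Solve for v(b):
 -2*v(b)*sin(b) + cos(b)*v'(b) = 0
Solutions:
 v(b) = C1/cos(b)^2


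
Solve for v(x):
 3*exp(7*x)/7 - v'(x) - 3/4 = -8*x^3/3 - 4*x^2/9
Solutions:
 v(x) = C1 + 2*x^4/3 + 4*x^3/27 - 3*x/4 + 3*exp(7*x)/49


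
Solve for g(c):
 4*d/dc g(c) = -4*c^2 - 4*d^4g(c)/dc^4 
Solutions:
 g(c) = C1 + C4*exp(-c) - c^3/3 + (C2*sin(sqrt(3)*c/2) + C3*cos(sqrt(3)*c/2))*exp(c/2)


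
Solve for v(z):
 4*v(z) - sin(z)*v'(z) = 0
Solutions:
 v(z) = C1*(cos(z)^2 - 2*cos(z) + 1)/(cos(z)^2 + 2*cos(z) + 1)


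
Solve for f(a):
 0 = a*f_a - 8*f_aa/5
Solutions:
 f(a) = C1 + C2*erfi(sqrt(5)*a/4)


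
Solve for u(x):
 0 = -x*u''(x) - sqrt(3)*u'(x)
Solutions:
 u(x) = C1 + C2*x^(1 - sqrt(3))


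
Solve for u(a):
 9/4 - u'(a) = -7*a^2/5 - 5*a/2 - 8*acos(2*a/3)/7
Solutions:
 u(a) = C1 + 7*a^3/15 + 5*a^2/4 + 8*a*acos(2*a/3)/7 + 9*a/4 - 4*sqrt(9 - 4*a^2)/7


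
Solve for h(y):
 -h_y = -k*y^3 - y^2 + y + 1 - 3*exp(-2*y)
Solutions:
 h(y) = C1 + k*y^4/4 + y^3/3 - y^2/2 - y - 3*exp(-2*y)/2


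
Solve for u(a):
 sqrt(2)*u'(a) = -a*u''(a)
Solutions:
 u(a) = C1 + C2*a^(1 - sqrt(2))


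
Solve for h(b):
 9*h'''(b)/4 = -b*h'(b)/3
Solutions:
 h(b) = C1 + Integral(C2*airyai(-2^(2/3)*b/3) + C3*airybi(-2^(2/3)*b/3), b)


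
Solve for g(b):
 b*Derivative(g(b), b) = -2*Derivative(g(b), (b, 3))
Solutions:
 g(b) = C1 + Integral(C2*airyai(-2^(2/3)*b/2) + C3*airybi(-2^(2/3)*b/2), b)


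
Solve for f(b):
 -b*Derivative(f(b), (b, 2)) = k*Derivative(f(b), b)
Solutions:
 f(b) = C1 + b^(1 - re(k))*(C2*sin(log(b)*Abs(im(k))) + C3*cos(log(b)*im(k)))


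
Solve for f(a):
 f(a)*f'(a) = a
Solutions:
 f(a) = -sqrt(C1 + a^2)
 f(a) = sqrt(C1 + a^2)


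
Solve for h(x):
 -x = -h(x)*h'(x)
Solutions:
 h(x) = -sqrt(C1 + x^2)
 h(x) = sqrt(C1 + x^2)


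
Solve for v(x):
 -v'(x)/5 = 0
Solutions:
 v(x) = C1


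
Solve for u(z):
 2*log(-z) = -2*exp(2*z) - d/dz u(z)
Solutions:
 u(z) = C1 - 2*z*log(-z) + 2*z - exp(2*z)


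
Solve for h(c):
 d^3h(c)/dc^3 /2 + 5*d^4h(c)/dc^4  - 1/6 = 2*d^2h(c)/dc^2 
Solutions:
 h(c) = C1 + C2*c + C3*exp(c*(-1 + sqrt(161))/20) + C4*exp(-c*(1 + sqrt(161))/20) - c^2/24


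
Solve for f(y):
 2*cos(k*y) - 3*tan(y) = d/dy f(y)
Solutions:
 f(y) = C1 + 2*Piecewise((sin(k*y)/k, Ne(k, 0)), (y, True)) + 3*log(cos(y))


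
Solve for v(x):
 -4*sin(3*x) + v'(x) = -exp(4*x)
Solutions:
 v(x) = C1 - exp(4*x)/4 - 4*cos(3*x)/3


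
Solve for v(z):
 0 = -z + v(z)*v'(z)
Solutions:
 v(z) = -sqrt(C1 + z^2)
 v(z) = sqrt(C1 + z^2)


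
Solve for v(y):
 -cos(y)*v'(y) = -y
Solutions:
 v(y) = C1 + Integral(y/cos(y), y)


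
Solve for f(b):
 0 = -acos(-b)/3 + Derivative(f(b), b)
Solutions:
 f(b) = C1 + b*acos(-b)/3 + sqrt(1 - b^2)/3


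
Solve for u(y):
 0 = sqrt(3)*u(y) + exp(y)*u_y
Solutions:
 u(y) = C1*exp(sqrt(3)*exp(-y))


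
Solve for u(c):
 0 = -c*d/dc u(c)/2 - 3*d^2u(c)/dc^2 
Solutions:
 u(c) = C1 + C2*erf(sqrt(3)*c/6)


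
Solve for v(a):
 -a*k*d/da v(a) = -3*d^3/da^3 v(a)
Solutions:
 v(a) = C1 + Integral(C2*airyai(3^(2/3)*a*k^(1/3)/3) + C3*airybi(3^(2/3)*a*k^(1/3)/3), a)


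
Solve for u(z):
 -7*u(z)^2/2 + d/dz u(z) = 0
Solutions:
 u(z) = -2/(C1 + 7*z)


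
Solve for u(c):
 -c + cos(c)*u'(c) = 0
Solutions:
 u(c) = C1 + Integral(c/cos(c), c)


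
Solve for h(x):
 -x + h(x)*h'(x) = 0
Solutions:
 h(x) = -sqrt(C1 + x^2)
 h(x) = sqrt(C1 + x^2)


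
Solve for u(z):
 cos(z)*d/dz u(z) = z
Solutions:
 u(z) = C1 + Integral(z/cos(z), z)


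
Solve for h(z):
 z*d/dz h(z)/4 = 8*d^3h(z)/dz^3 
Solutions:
 h(z) = C1 + Integral(C2*airyai(2^(1/3)*z/4) + C3*airybi(2^(1/3)*z/4), z)


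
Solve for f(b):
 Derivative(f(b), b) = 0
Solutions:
 f(b) = C1


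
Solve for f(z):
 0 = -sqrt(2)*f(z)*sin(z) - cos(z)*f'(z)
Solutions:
 f(z) = C1*cos(z)^(sqrt(2))


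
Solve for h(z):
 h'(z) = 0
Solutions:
 h(z) = C1


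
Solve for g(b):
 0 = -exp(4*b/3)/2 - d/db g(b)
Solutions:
 g(b) = C1 - 3*exp(4*b/3)/8


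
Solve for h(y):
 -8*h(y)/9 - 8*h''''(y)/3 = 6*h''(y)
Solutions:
 h(y) = C1*sin(sqrt(6)*y*sqrt(27 - sqrt(537))/12) + C2*sin(sqrt(6)*y*sqrt(sqrt(537) + 27)/12) + C3*cos(sqrt(6)*y*sqrt(27 - sqrt(537))/12) + C4*cos(sqrt(6)*y*sqrt(sqrt(537) + 27)/12)


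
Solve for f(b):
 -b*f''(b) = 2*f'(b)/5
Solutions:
 f(b) = C1 + C2*b^(3/5)


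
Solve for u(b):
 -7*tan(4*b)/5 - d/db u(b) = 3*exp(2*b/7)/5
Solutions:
 u(b) = C1 - 21*exp(2*b/7)/10 + 7*log(cos(4*b))/20


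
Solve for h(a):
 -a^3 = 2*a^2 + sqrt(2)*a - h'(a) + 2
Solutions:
 h(a) = C1 + a^4/4 + 2*a^3/3 + sqrt(2)*a^2/2 + 2*a


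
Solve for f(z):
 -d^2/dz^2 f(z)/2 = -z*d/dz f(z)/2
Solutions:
 f(z) = C1 + C2*erfi(sqrt(2)*z/2)


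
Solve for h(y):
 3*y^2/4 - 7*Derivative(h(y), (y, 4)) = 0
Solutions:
 h(y) = C1 + C2*y + C3*y^2 + C4*y^3 + y^6/3360


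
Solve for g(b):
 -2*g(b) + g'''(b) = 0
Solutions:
 g(b) = C3*exp(2^(1/3)*b) + (C1*sin(2^(1/3)*sqrt(3)*b/2) + C2*cos(2^(1/3)*sqrt(3)*b/2))*exp(-2^(1/3)*b/2)


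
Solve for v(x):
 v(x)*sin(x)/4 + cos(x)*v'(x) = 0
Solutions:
 v(x) = C1*cos(x)^(1/4)


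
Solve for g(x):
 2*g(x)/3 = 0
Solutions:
 g(x) = 0


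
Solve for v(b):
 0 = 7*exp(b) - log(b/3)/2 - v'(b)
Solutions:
 v(b) = C1 - b*log(b)/2 + b*(1 + log(3))/2 + 7*exp(b)


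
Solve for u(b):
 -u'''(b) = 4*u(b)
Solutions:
 u(b) = C3*exp(-2^(2/3)*b) + (C1*sin(2^(2/3)*sqrt(3)*b/2) + C2*cos(2^(2/3)*sqrt(3)*b/2))*exp(2^(2/3)*b/2)


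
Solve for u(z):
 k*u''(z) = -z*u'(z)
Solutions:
 u(z) = C1 + C2*sqrt(k)*erf(sqrt(2)*z*sqrt(1/k)/2)


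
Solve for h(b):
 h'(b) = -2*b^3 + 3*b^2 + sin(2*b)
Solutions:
 h(b) = C1 - b^4/2 + b^3 - cos(2*b)/2


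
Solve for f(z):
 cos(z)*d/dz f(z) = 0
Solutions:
 f(z) = C1


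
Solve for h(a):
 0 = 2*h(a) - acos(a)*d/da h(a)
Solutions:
 h(a) = C1*exp(2*Integral(1/acos(a), a))


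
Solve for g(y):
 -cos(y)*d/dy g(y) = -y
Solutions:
 g(y) = C1 + Integral(y/cos(y), y)


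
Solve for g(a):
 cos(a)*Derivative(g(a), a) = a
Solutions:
 g(a) = C1 + Integral(a/cos(a), a)


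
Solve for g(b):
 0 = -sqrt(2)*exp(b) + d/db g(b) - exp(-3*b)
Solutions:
 g(b) = C1 + sqrt(2)*exp(b) - exp(-3*b)/3


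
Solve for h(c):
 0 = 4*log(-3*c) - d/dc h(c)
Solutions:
 h(c) = C1 + 4*c*log(-c) + 4*c*(-1 + log(3))


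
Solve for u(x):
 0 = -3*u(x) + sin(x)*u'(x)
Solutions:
 u(x) = C1*(cos(x) - 1)^(3/2)/(cos(x) + 1)^(3/2)


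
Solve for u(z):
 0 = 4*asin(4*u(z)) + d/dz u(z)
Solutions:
 Integral(1/asin(4*_y), (_y, u(z))) = C1 - 4*z


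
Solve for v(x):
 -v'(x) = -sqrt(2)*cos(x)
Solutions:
 v(x) = C1 + sqrt(2)*sin(x)


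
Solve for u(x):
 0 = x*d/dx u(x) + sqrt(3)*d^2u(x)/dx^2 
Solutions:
 u(x) = C1 + C2*erf(sqrt(2)*3^(3/4)*x/6)


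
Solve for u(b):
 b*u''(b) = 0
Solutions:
 u(b) = C1 + C2*b


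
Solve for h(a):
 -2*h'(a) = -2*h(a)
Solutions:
 h(a) = C1*exp(a)


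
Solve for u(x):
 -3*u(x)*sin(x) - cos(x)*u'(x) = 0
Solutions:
 u(x) = C1*cos(x)^3


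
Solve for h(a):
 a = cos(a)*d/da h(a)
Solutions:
 h(a) = C1 + Integral(a/cos(a), a)


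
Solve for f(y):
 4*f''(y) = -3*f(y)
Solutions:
 f(y) = C1*sin(sqrt(3)*y/2) + C2*cos(sqrt(3)*y/2)


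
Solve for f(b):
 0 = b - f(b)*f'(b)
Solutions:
 f(b) = -sqrt(C1 + b^2)
 f(b) = sqrt(C1 + b^2)


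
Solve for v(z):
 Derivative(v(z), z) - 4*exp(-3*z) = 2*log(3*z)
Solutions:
 v(z) = C1 + 2*z*log(z) + 2*z*(-1 + log(3)) - 4*exp(-3*z)/3


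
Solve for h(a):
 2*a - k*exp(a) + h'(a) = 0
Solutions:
 h(a) = C1 - a^2 + k*exp(a)


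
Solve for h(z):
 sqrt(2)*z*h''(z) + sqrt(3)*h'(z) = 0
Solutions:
 h(z) = C1 + C2*z^(1 - sqrt(6)/2)


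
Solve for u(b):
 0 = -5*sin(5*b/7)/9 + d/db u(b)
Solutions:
 u(b) = C1 - 7*cos(5*b/7)/9


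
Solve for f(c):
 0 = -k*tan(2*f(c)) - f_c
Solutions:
 f(c) = -asin(C1*exp(-2*c*k))/2 + pi/2
 f(c) = asin(C1*exp(-2*c*k))/2


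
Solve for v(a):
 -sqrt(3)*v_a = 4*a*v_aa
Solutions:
 v(a) = C1 + C2*a^(1 - sqrt(3)/4)


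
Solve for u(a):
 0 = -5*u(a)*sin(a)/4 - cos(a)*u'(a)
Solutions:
 u(a) = C1*cos(a)^(5/4)


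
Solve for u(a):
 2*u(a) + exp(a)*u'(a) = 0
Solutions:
 u(a) = C1*exp(2*exp(-a))


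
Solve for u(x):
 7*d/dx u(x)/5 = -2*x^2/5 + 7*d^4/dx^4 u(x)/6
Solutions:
 u(x) = C1 + C4*exp(5^(2/3)*6^(1/3)*x/5) - 2*x^3/21 + (C2*sin(2^(1/3)*3^(5/6)*5^(2/3)*x/10) + C3*cos(2^(1/3)*3^(5/6)*5^(2/3)*x/10))*exp(-5^(2/3)*6^(1/3)*x/10)


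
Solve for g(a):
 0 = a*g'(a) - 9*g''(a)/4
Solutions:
 g(a) = C1 + C2*erfi(sqrt(2)*a/3)


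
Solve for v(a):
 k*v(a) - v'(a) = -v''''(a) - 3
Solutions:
 v(a) = C1*exp(a*Piecewise((-sqrt(-(-1)^(1/3))/2 - sqrt(-2/sqrt(-(-1)^(1/3)) + (-1)^(1/3))/2, Eq(k, 0)), (-sqrt(2*k/(3*(sqrt(1/256 - k^3/27) + 1/16)^(1/3)) + 2*(sqrt(1/256 - k^3/27) + 1/16)^(1/3))/2 - sqrt(-2*k/(3*(sqrt(1/256 - k^3/27) + 1/16)^(1/3)) - 2*(sqrt(1/256 - k^3/27) + 1/16)^(1/3) - 2/sqrt(2*k/(3*(sqrt(1/256 - k^3/27) + 1/16)^(1/3)) + 2*(sqrt(1/256 - k^3/27) + 1/16)^(1/3)))/2, True))) + C2*exp(a*Piecewise((sqrt(-(-1)^(1/3))/2 + sqrt((-1)^(1/3) + 2/sqrt(-(-1)^(1/3)))/2, Eq(k, 0)), (sqrt(2*k/(3*(sqrt(1/256 - k^3/27) + 1/16)^(1/3)) + 2*(sqrt(1/256 - k^3/27) + 1/16)^(1/3))/2 + sqrt(-2*k/(3*(sqrt(1/256 - k^3/27) + 1/16)^(1/3)) - 2*(sqrt(1/256 - k^3/27) + 1/16)^(1/3) + 2/sqrt(2*k/(3*(sqrt(1/256 - k^3/27) + 1/16)^(1/3)) + 2*(sqrt(1/256 - k^3/27) + 1/16)^(1/3)))/2, True))) + C3*exp(a*Piecewise((-sqrt((-1)^(1/3) + 2/sqrt(-(-1)^(1/3)))/2 + sqrt(-(-1)^(1/3))/2, Eq(k, 0)), (sqrt(2*k/(3*(sqrt(1/256 - k^3/27) + 1/16)^(1/3)) + 2*(sqrt(1/256 - k^3/27) + 1/16)^(1/3))/2 - sqrt(-2*k/(3*(sqrt(1/256 - k^3/27) + 1/16)^(1/3)) - 2*(sqrt(1/256 - k^3/27) + 1/16)^(1/3) + 2/sqrt(2*k/(3*(sqrt(1/256 - k^3/27) + 1/16)^(1/3)) + 2*(sqrt(1/256 - k^3/27) + 1/16)^(1/3)))/2, True))) + C4*exp(a*Piecewise((sqrt(-2/sqrt(-(-1)^(1/3)) + (-1)^(1/3))/2 - sqrt(-(-1)^(1/3))/2, Eq(k, 0)), (-sqrt(2*k/(3*(sqrt(1/256 - k^3/27) + 1/16)^(1/3)) + 2*(sqrt(1/256 - k^3/27) + 1/16)^(1/3))/2 + sqrt(-2*k/(3*(sqrt(1/256 - k^3/27) + 1/16)^(1/3)) - 2*(sqrt(1/256 - k^3/27) + 1/16)^(1/3) - 2/sqrt(2*k/(3*(sqrt(1/256 - k^3/27) + 1/16)^(1/3)) + 2*(sqrt(1/256 - k^3/27) + 1/16)^(1/3)))/2, True))) - 3/k


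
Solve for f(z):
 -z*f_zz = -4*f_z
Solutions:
 f(z) = C1 + C2*z^5


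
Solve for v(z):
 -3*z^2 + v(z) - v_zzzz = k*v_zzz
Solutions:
 v(z) = C1*exp(z*(-3*k - sqrt(3)*sqrt(3*k^2 + 2*12^(1/3)*(-9*k^2 + sqrt(3)*sqrt(27*k^4 + 256))^(1/3) - 16*18^(1/3)/(-9*k^2 + sqrt(3)*sqrt(27*k^4 + 256))^(1/3)) + sqrt(6)*sqrt(3*sqrt(3)*k^3/sqrt(3*k^2 + 2*12^(1/3)*(-9*k^2 + sqrt(3)*sqrt(27*k^4 + 256))^(1/3) - 16*18^(1/3)/(-9*k^2 + sqrt(3)*sqrt(27*k^4 + 256))^(1/3)) + 3*k^2 - 12^(1/3)*(-9*k^2 + sqrt(3)*sqrt(27*k^4 + 256))^(1/3) + 8*18^(1/3)/(-9*k^2 + sqrt(3)*sqrt(27*k^4 + 256))^(1/3)))/12) + C2*exp(z*(-3*k + sqrt(3)*sqrt(3*k^2 + 2*12^(1/3)*(-9*k^2 + sqrt(3)*sqrt(27*k^4 + 256))^(1/3) - 16*18^(1/3)/(-9*k^2 + sqrt(3)*sqrt(27*k^4 + 256))^(1/3)) - sqrt(6)*sqrt(-3*sqrt(3)*k^3/sqrt(3*k^2 + 2*12^(1/3)*(-9*k^2 + sqrt(3)*sqrt(27*k^4 + 256))^(1/3) - 16*18^(1/3)/(-9*k^2 + sqrt(3)*sqrt(27*k^4 + 256))^(1/3)) + 3*k^2 - 12^(1/3)*(-9*k^2 + sqrt(3)*sqrt(27*k^4 + 256))^(1/3) + 8*18^(1/3)/(-9*k^2 + sqrt(3)*sqrt(27*k^4 + 256))^(1/3)))/12) + C3*exp(z*(-3*k + sqrt(3)*sqrt(3*k^2 + 2*12^(1/3)*(-9*k^2 + sqrt(3)*sqrt(27*k^4 + 256))^(1/3) - 16*18^(1/3)/(-9*k^2 + sqrt(3)*sqrt(27*k^4 + 256))^(1/3)) + sqrt(6)*sqrt(-3*sqrt(3)*k^3/sqrt(3*k^2 + 2*12^(1/3)*(-9*k^2 + sqrt(3)*sqrt(27*k^4 + 256))^(1/3) - 16*18^(1/3)/(-9*k^2 + sqrt(3)*sqrt(27*k^4 + 256))^(1/3)) + 3*k^2 - 12^(1/3)*(-9*k^2 + sqrt(3)*sqrt(27*k^4 + 256))^(1/3) + 8*18^(1/3)/(-9*k^2 + sqrt(3)*sqrt(27*k^4 + 256))^(1/3)))/12) + C4*exp(-z*(3*k + sqrt(3)*sqrt(3*k^2 + 2*12^(1/3)*(-9*k^2 + sqrt(3)*sqrt(27*k^4 + 256))^(1/3) - 16*18^(1/3)/(-9*k^2 + sqrt(3)*sqrt(27*k^4 + 256))^(1/3)) + sqrt(6)*sqrt(3*sqrt(3)*k^3/sqrt(3*k^2 + 2*12^(1/3)*(-9*k^2 + sqrt(3)*sqrt(27*k^4 + 256))^(1/3) - 16*18^(1/3)/(-9*k^2 + sqrt(3)*sqrt(27*k^4 + 256))^(1/3)) + 3*k^2 - 12^(1/3)*(-9*k^2 + sqrt(3)*sqrt(27*k^4 + 256))^(1/3) + 8*18^(1/3)/(-9*k^2 + sqrt(3)*sqrt(27*k^4 + 256))^(1/3)))/12) + 3*z^2


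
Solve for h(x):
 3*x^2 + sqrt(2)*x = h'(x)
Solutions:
 h(x) = C1 + x^3 + sqrt(2)*x^2/2


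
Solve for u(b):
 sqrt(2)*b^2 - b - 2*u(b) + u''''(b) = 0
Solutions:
 u(b) = C1*exp(-2^(1/4)*b) + C2*exp(2^(1/4)*b) + C3*sin(2^(1/4)*b) + C4*cos(2^(1/4)*b) + sqrt(2)*b^2/2 - b/2


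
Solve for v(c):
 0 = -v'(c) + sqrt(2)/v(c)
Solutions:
 v(c) = -sqrt(C1 + 2*sqrt(2)*c)
 v(c) = sqrt(C1 + 2*sqrt(2)*c)


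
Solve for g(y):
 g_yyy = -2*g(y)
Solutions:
 g(y) = C3*exp(-2^(1/3)*y) + (C1*sin(2^(1/3)*sqrt(3)*y/2) + C2*cos(2^(1/3)*sqrt(3)*y/2))*exp(2^(1/3)*y/2)


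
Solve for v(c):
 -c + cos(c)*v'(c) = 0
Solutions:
 v(c) = C1 + Integral(c/cos(c), c)


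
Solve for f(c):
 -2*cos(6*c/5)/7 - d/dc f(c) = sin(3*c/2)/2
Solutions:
 f(c) = C1 - 5*sin(6*c/5)/21 + cos(3*c/2)/3


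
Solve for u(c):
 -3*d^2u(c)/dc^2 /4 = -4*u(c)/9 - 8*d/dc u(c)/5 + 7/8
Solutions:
 u(c) = C1*exp(4*c*(12 - sqrt(219))/45) + C2*exp(4*c*(12 + sqrt(219))/45) + 63/32


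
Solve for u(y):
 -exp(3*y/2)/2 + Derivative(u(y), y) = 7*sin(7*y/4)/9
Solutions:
 u(y) = C1 + exp(3*y/2)/3 - 4*cos(7*y/4)/9


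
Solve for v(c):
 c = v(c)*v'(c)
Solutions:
 v(c) = -sqrt(C1 + c^2)
 v(c) = sqrt(C1 + c^2)


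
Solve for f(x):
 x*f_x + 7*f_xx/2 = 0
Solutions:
 f(x) = C1 + C2*erf(sqrt(7)*x/7)


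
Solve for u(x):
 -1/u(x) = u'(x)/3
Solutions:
 u(x) = -sqrt(C1 - 6*x)
 u(x) = sqrt(C1 - 6*x)


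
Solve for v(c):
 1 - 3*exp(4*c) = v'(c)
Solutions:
 v(c) = C1 + c - 3*exp(4*c)/4


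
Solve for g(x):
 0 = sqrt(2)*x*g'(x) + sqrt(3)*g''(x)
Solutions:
 g(x) = C1 + C2*erf(6^(3/4)*x/6)


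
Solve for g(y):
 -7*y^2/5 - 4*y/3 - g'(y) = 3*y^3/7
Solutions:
 g(y) = C1 - 3*y^4/28 - 7*y^3/15 - 2*y^2/3


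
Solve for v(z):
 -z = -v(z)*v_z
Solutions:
 v(z) = -sqrt(C1 + z^2)
 v(z) = sqrt(C1 + z^2)


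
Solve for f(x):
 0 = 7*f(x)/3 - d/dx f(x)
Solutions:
 f(x) = C1*exp(7*x/3)


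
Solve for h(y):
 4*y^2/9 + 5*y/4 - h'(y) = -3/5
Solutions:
 h(y) = C1 + 4*y^3/27 + 5*y^2/8 + 3*y/5


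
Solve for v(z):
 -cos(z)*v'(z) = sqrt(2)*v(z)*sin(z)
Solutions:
 v(z) = C1*cos(z)^(sqrt(2))


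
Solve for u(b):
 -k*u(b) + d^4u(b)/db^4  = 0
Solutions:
 u(b) = C1*exp(-b*k^(1/4)) + C2*exp(b*k^(1/4)) + C3*exp(-I*b*k^(1/4)) + C4*exp(I*b*k^(1/4))


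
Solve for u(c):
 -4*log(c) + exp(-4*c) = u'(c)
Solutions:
 u(c) = C1 - 4*c*log(c) + 4*c - exp(-4*c)/4


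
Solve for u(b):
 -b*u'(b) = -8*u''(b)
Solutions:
 u(b) = C1 + C2*erfi(b/4)


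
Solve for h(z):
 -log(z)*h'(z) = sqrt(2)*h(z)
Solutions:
 h(z) = C1*exp(-sqrt(2)*li(z))


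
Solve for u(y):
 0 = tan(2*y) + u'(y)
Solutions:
 u(y) = C1 + log(cos(2*y))/2


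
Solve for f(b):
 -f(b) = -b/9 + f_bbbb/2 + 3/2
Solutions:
 f(b) = b/9 + (C1*sin(2^(3/4)*b/2) + C2*cos(2^(3/4)*b/2))*exp(-2^(3/4)*b/2) + (C3*sin(2^(3/4)*b/2) + C4*cos(2^(3/4)*b/2))*exp(2^(3/4)*b/2) - 3/2


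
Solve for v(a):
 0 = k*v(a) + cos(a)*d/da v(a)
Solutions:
 v(a) = C1*exp(k*(log(sin(a) - 1) - log(sin(a) + 1))/2)


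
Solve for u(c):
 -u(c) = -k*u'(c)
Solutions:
 u(c) = C1*exp(c/k)


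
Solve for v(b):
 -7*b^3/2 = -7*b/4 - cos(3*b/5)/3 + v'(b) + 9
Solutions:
 v(b) = C1 - 7*b^4/8 + 7*b^2/8 - 9*b + 5*sin(3*b/5)/9


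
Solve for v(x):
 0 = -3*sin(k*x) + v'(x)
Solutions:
 v(x) = C1 - 3*cos(k*x)/k


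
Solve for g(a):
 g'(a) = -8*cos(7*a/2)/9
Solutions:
 g(a) = C1 - 16*sin(7*a/2)/63


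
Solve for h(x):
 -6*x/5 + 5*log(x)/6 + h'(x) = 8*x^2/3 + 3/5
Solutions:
 h(x) = C1 + 8*x^3/9 + 3*x^2/5 - 5*x*log(x)/6 + 43*x/30


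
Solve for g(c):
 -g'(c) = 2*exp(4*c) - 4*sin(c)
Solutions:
 g(c) = C1 - exp(4*c)/2 - 4*cos(c)


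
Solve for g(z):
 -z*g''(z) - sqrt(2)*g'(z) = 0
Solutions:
 g(z) = C1 + C2*z^(1 - sqrt(2))


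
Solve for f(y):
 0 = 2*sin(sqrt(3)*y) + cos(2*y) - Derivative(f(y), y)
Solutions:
 f(y) = C1 + sin(2*y)/2 - 2*sqrt(3)*cos(sqrt(3)*y)/3


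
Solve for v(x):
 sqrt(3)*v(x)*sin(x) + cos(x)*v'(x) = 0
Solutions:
 v(x) = C1*cos(x)^(sqrt(3))


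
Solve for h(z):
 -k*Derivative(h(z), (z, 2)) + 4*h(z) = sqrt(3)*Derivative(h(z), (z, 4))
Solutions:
 h(z) = C1*exp(-sqrt(2)*3^(3/4)*z*sqrt(-k - sqrt(k^2 + 16*sqrt(3)))/6) + C2*exp(sqrt(2)*3^(3/4)*z*sqrt(-k - sqrt(k^2 + 16*sqrt(3)))/6) + C3*exp(-sqrt(2)*3^(3/4)*z*sqrt(-k + sqrt(k^2 + 16*sqrt(3)))/6) + C4*exp(sqrt(2)*3^(3/4)*z*sqrt(-k + sqrt(k^2 + 16*sqrt(3)))/6)


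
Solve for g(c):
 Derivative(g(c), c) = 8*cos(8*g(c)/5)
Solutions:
 -8*c - 5*log(sin(8*g(c)/5) - 1)/16 + 5*log(sin(8*g(c)/5) + 1)/16 = C1


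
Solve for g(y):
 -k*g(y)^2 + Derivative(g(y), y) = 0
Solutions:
 g(y) = -1/(C1 + k*y)


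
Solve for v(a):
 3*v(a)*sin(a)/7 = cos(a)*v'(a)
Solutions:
 v(a) = C1/cos(a)^(3/7)


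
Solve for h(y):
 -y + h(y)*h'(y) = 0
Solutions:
 h(y) = -sqrt(C1 + y^2)
 h(y) = sqrt(C1 + y^2)


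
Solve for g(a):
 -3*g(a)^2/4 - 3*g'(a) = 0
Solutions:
 g(a) = 4/(C1 + a)


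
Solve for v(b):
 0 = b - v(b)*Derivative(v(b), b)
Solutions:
 v(b) = -sqrt(C1 + b^2)
 v(b) = sqrt(C1 + b^2)


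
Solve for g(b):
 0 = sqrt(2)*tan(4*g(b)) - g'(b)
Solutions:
 g(b) = -asin(C1*exp(4*sqrt(2)*b))/4 + pi/4
 g(b) = asin(C1*exp(4*sqrt(2)*b))/4


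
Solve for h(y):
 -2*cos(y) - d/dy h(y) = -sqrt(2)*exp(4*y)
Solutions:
 h(y) = C1 + sqrt(2)*exp(4*y)/4 - 2*sin(y)


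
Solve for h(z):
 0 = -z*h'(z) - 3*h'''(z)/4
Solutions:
 h(z) = C1 + Integral(C2*airyai(-6^(2/3)*z/3) + C3*airybi(-6^(2/3)*z/3), z)


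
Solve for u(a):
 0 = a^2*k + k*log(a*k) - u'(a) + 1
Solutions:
 u(a) = C1 + a^3*k/3 + a*k*log(a*k) + a*(1 - k)


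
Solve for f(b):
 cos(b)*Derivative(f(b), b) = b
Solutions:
 f(b) = C1 + Integral(b/cos(b), b)


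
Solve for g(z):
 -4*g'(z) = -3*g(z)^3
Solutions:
 g(z) = -sqrt(2)*sqrt(-1/(C1 + 3*z))
 g(z) = sqrt(2)*sqrt(-1/(C1 + 3*z))


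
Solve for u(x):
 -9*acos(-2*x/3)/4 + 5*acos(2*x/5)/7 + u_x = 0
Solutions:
 u(x) = C1 + 9*x*acos(-2*x/3)/4 - 5*x*acos(2*x/5)/7 + 9*sqrt(9 - 4*x^2)/8 + 5*sqrt(25 - 4*x^2)/14


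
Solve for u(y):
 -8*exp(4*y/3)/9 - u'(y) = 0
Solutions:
 u(y) = C1 - 2*exp(4*y/3)/3


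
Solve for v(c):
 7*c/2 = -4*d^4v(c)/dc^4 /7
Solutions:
 v(c) = C1 + C2*c + C3*c^2 + C4*c^3 - 49*c^5/960


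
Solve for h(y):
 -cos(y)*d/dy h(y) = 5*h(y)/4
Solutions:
 h(y) = C1*(sin(y) - 1)^(5/8)/(sin(y) + 1)^(5/8)


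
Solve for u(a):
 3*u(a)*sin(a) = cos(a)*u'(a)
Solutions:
 u(a) = C1/cos(a)^3


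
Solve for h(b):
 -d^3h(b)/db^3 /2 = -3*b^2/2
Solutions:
 h(b) = C1 + C2*b + C3*b^2 + b^5/20


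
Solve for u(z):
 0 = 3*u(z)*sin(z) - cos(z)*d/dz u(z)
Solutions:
 u(z) = C1/cos(z)^3


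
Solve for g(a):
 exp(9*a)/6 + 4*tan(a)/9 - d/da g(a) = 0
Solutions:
 g(a) = C1 + exp(9*a)/54 - 4*log(cos(a))/9


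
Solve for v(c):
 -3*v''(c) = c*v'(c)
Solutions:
 v(c) = C1 + C2*erf(sqrt(6)*c/6)


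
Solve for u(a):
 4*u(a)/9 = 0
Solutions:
 u(a) = 0


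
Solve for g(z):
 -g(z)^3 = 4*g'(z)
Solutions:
 g(z) = -sqrt(2)*sqrt(-1/(C1 - z))
 g(z) = sqrt(2)*sqrt(-1/(C1 - z))


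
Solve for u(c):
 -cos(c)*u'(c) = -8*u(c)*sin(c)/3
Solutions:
 u(c) = C1/cos(c)^(8/3)


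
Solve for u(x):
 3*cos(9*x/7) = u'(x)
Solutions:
 u(x) = C1 + 7*sin(9*x/7)/3


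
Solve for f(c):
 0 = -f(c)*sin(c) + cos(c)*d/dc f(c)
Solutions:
 f(c) = C1/cos(c)


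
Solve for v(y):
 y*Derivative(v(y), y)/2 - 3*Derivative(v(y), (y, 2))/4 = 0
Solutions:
 v(y) = C1 + C2*erfi(sqrt(3)*y/3)


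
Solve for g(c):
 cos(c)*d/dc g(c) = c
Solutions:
 g(c) = C1 + Integral(c/cos(c), c)


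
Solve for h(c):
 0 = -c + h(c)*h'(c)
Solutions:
 h(c) = -sqrt(C1 + c^2)
 h(c) = sqrt(C1 + c^2)


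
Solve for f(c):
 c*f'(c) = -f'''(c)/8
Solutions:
 f(c) = C1 + Integral(C2*airyai(-2*c) + C3*airybi(-2*c), c)


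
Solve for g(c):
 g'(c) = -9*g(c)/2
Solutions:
 g(c) = C1*exp(-9*c/2)


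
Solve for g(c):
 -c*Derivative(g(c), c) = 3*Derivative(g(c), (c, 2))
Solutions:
 g(c) = C1 + C2*erf(sqrt(6)*c/6)


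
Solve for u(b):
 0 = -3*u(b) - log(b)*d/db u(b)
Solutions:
 u(b) = C1*exp(-3*li(b))


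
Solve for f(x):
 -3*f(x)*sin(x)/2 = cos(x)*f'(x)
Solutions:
 f(x) = C1*cos(x)^(3/2)


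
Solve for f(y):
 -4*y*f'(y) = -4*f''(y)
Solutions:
 f(y) = C1 + C2*erfi(sqrt(2)*y/2)


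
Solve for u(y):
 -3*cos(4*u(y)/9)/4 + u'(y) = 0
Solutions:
 -3*y/4 - 9*log(sin(4*u(y)/9) - 1)/8 + 9*log(sin(4*u(y)/9) + 1)/8 = C1


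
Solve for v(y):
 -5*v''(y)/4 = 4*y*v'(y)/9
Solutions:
 v(y) = C1 + C2*erf(2*sqrt(10)*y/15)


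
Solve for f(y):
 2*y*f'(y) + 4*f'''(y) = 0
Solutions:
 f(y) = C1 + Integral(C2*airyai(-2^(2/3)*y/2) + C3*airybi(-2^(2/3)*y/2), y)


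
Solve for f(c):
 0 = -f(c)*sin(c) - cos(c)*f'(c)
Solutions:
 f(c) = C1*cos(c)


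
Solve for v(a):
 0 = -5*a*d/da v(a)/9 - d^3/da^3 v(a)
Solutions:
 v(a) = C1 + Integral(C2*airyai(-15^(1/3)*a/3) + C3*airybi(-15^(1/3)*a/3), a)


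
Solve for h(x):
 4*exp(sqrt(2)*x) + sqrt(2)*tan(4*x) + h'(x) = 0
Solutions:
 h(x) = C1 - 2*sqrt(2)*exp(sqrt(2)*x) + sqrt(2)*log(cos(4*x))/4


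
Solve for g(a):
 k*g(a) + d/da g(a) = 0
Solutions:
 g(a) = C1*exp(-a*k)


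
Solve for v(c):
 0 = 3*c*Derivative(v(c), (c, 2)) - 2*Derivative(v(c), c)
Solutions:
 v(c) = C1 + C2*c^(5/3)


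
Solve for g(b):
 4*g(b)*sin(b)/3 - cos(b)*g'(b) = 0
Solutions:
 g(b) = C1/cos(b)^(4/3)


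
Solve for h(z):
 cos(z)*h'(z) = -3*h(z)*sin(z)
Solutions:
 h(z) = C1*cos(z)^3


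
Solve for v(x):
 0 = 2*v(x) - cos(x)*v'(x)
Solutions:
 v(x) = C1*(sin(x) + 1)/(sin(x) - 1)


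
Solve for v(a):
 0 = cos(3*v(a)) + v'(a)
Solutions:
 v(a) = -asin((C1 + exp(6*a))/(C1 - exp(6*a)))/3 + pi/3
 v(a) = asin((C1 + exp(6*a))/(C1 - exp(6*a)))/3


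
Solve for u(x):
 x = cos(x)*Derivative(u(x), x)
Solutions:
 u(x) = C1 + Integral(x/cos(x), x)


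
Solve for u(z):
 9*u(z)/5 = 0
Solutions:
 u(z) = 0


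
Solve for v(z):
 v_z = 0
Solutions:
 v(z) = C1


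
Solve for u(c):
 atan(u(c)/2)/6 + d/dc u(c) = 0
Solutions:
 Integral(1/atan(_y/2), (_y, u(c))) = C1 - c/6


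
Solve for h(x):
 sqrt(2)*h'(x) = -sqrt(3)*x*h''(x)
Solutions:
 h(x) = C1 + C2*x^(1 - sqrt(6)/3)


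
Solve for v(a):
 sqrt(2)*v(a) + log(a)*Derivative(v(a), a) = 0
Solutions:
 v(a) = C1*exp(-sqrt(2)*li(a))


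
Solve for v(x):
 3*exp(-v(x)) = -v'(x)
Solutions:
 v(x) = log(C1 - 3*x)


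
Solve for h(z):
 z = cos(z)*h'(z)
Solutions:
 h(z) = C1 + Integral(z/cos(z), z)


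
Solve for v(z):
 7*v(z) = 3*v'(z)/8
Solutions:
 v(z) = C1*exp(56*z/3)


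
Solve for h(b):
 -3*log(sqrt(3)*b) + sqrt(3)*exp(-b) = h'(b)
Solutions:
 h(b) = C1 - 3*b*log(b) + b*(3 - 3*log(3)/2) - sqrt(3)*exp(-b)


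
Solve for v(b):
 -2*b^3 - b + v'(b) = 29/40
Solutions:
 v(b) = C1 + b^4/2 + b^2/2 + 29*b/40


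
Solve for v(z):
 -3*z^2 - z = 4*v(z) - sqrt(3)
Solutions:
 v(z) = -3*z^2/4 - z/4 + sqrt(3)/4


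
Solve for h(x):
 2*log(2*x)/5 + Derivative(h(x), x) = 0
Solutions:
 h(x) = C1 - 2*x*log(x)/5 - 2*x*log(2)/5 + 2*x/5


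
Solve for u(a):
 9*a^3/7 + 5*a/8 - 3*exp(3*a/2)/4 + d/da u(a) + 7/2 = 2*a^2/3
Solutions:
 u(a) = C1 - 9*a^4/28 + 2*a^3/9 - 5*a^2/16 - 7*a/2 + exp(3*a/2)/2


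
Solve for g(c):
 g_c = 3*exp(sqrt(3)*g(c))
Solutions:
 g(c) = sqrt(3)*(2*log(-1/(C1 + 3*c)) - log(3))/6


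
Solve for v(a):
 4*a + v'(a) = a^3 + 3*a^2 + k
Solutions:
 v(a) = C1 + a^4/4 + a^3 - 2*a^2 + a*k


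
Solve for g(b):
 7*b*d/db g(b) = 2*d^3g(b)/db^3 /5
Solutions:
 g(b) = C1 + Integral(C2*airyai(2^(2/3)*35^(1/3)*b/2) + C3*airybi(2^(2/3)*35^(1/3)*b/2), b)


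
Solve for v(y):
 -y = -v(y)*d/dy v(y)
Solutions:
 v(y) = -sqrt(C1 + y^2)
 v(y) = sqrt(C1 + y^2)


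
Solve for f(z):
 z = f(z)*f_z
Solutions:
 f(z) = -sqrt(C1 + z^2)
 f(z) = sqrt(C1 + z^2)


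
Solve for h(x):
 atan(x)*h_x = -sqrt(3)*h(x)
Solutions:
 h(x) = C1*exp(-sqrt(3)*Integral(1/atan(x), x))


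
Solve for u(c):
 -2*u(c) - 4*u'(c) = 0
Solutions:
 u(c) = C1*exp(-c/2)


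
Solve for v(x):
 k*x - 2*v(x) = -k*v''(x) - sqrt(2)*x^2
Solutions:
 v(x) = C1*exp(-sqrt(2)*x*sqrt(1/k)) + C2*exp(sqrt(2)*x*sqrt(1/k)) + k*x/2 + sqrt(2)*k/2 + sqrt(2)*x^2/2


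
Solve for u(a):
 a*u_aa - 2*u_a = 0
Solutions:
 u(a) = C1 + C2*a^3


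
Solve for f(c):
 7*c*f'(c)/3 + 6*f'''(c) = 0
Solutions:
 f(c) = C1 + Integral(C2*airyai(-84^(1/3)*c/6) + C3*airybi(-84^(1/3)*c/6), c)


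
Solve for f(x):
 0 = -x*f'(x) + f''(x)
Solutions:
 f(x) = C1 + C2*erfi(sqrt(2)*x/2)


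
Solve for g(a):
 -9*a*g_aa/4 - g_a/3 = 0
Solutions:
 g(a) = C1 + C2*a^(23/27)


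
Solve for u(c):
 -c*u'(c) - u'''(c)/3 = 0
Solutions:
 u(c) = C1 + Integral(C2*airyai(-3^(1/3)*c) + C3*airybi(-3^(1/3)*c), c)


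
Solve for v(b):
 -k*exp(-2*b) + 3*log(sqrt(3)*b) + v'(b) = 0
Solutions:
 v(b) = C1 - 3*b*log(b) + b*(3 - 3*log(3)/2) - k*exp(-2*b)/2


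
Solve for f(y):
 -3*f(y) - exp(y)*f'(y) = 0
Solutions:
 f(y) = C1*exp(3*exp(-y))


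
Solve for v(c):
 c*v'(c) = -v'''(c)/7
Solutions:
 v(c) = C1 + Integral(C2*airyai(-7^(1/3)*c) + C3*airybi(-7^(1/3)*c), c)


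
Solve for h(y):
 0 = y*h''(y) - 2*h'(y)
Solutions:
 h(y) = C1 + C2*y^3


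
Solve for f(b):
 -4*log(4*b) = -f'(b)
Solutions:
 f(b) = C1 + 4*b*log(b) - 4*b + b*log(256)


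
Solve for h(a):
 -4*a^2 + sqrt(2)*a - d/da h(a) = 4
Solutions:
 h(a) = C1 - 4*a^3/3 + sqrt(2)*a^2/2 - 4*a


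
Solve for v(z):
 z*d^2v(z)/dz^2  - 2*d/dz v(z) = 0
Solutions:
 v(z) = C1 + C2*z^3


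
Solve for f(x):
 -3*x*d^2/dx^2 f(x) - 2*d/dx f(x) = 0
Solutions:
 f(x) = C1 + C2*x^(1/3)


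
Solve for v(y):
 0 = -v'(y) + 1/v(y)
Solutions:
 v(y) = -sqrt(C1 + 2*y)
 v(y) = sqrt(C1 + 2*y)


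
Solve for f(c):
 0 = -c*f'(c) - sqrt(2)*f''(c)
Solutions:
 f(c) = C1 + C2*erf(2^(1/4)*c/2)


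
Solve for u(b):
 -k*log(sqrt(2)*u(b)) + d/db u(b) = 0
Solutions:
 Integral(1/(2*log(_y) + log(2)), (_y, u(b))) = C1 + b*k/2


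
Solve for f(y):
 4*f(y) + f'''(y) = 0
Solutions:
 f(y) = C3*exp(-2^(2/3)*y) + (C1*sin(2^(2/3)*sqrt(3)*y/2) + C2*cos(2^(2/3)*sqrt(3)*y/2))*exp(2^(2/3)*y/2)


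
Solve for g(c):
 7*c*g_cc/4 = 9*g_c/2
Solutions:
 g(c) = C1 + C2*c^(25/7)


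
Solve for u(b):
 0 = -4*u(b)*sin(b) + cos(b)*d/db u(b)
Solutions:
 u(b) = C1/cos(b)^4


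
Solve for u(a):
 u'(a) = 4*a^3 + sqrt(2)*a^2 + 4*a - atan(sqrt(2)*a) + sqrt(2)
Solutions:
 u(a) = C1 + a^4 + sqrt(2)*a^3/3 + 2*a^2 - a*atan(sqrt(2)*a) + sqrt(2)*a + sqrt(2)*log(2*a^2 + 1)/4


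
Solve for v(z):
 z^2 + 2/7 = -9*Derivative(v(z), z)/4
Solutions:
 v(z) = C1 - 4*z^3/27 - 8*z/63


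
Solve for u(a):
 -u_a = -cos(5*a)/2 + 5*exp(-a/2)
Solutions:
 u(a) = C1 + sin(5*a)/10 + 10*exp(-a/2)


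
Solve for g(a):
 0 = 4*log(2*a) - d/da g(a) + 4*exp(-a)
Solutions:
 g(a) = C1 + 4*a*log(a) + 4*a*(-1 + log(2)) - 4*exp(-a)


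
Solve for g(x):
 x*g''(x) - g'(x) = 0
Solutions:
 g(x) = C1 + C2*x^2


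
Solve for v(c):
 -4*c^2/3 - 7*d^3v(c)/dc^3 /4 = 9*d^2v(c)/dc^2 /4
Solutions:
 v(c) = C1 + C2*c + C3*exp(-9*c/7) - 4*c^4/81 + 112*c^3/729 - 784*c^2/2187


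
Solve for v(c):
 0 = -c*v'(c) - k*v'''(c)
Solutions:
 v(c) = C1 + Integral(C2*airyai(c*(-1/k)^(1/3)) + C3*airybi(c*(-1/k)^(1/3)), c)


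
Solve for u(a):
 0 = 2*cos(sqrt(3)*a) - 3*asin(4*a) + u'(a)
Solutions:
 u(a) = C1 + 3*a*asin(4*a) + 3*sqrt(1 - 16*a^2)/4 - 2*sqrt(3)*sin(sqrt(3)*a)/3


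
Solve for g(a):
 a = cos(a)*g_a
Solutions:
 g(a) = C1 + Integral(a/cos(a), a)


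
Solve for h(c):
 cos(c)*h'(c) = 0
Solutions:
 h(c) = C1


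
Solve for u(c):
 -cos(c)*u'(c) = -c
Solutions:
 u(c) = C1 + Integral(c/cos(c), c)


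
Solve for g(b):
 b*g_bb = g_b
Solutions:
 g(b) = C1 + C2*b^2


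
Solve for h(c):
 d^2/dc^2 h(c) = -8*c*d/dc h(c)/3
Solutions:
 h(c) = C1 + C2*erf(2*sqrt(3)*c/3)


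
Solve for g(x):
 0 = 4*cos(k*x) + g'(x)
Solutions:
 g(x) = C1 - 4*sin(k*x)/k


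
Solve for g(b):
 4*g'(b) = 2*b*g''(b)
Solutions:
 g(b) = C1 + C2*b^3


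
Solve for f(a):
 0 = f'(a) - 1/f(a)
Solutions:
 f(a) = -sqrt(C1 + 2*a)
 f(a) = sqrt(C1 + 2*a)


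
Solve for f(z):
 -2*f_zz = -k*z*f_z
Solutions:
 f(z) = Piecewise((-sqrt(pi)*C1*erf(z*sqrt(-k)/2)/sqrt(-k) - C2, (k > 0) | (k < 0)), (-C1*z - C2, True))


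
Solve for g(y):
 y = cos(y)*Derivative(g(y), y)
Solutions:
 g(y) = C1 + Integral(y/cos(y), y)


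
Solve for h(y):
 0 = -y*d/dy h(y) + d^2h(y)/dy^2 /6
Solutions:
 h(y) = C1 + C2*erfi(sqrt(3)*y)


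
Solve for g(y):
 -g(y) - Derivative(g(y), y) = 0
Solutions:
 g(y) = C1*exp(-y)


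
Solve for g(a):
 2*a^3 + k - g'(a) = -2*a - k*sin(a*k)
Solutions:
 g(a) = C1 + a^4/2 + a^2 + a*k - cos(a*k)


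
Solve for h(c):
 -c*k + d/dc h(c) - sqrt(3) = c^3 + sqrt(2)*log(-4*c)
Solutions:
 h(c) = C1 + c^4/4 + c^2*k/2 + sqrt(2)*c*log(-c) + c*(-sqrt(2) + sqrt(3) + 2*sqrt(2)*log(2))


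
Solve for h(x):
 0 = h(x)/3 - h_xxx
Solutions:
 h(x) = C3*exp(3^(2/3)*x/3) + (C1*sin(3^(1/6)*x/2) + C2*cos(3^(1/6)*x/2))*exp(-3^(2/3)*x/6)


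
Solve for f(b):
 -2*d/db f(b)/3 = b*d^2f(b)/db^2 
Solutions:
 f(b) = C1 + C2*b^(1/3)


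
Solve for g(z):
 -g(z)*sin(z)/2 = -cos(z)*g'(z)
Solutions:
 g(z) = C1/sqrt(cos(z))
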